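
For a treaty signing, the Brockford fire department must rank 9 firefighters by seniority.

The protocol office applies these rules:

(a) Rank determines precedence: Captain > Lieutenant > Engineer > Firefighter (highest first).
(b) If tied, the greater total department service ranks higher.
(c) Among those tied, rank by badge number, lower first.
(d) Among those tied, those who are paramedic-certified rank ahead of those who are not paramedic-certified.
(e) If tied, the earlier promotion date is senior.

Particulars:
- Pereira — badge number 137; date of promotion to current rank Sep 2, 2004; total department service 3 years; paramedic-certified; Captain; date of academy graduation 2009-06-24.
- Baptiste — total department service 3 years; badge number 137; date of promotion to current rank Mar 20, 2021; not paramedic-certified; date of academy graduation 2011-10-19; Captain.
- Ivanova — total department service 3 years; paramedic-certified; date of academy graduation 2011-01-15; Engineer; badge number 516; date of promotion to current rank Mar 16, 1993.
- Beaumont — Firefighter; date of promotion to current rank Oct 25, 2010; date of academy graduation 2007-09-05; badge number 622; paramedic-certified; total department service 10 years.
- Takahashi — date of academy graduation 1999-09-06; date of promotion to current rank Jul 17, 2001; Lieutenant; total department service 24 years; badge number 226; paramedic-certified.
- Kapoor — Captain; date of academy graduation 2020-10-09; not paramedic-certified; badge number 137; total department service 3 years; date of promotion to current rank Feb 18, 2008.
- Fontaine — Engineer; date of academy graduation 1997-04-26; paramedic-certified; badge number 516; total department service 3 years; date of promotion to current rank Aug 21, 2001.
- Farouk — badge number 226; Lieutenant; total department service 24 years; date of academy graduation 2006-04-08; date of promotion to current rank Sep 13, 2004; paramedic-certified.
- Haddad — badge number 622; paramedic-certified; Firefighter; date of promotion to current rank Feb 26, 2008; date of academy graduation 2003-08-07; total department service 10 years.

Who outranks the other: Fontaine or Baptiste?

Baptiste

By rank: Pereira, Kapoor and Baptiste (Captain); then Takahashi and Farouk (Lieutenant); then Ivanova and Fontaine (Engineer); then Haddad and Beaumont (Firefighter).
Pereira, Kapoor and Baptiste all have total department service 3 years, so the next rule applies.
Pereira, Kapoor and Baptiste all have badge number 137, so the next rule applies.
Among Pereira, Kapoor and Baptiste, paramedic-certified before not paramedic-certified: Pereira (paramedic-certified) before Kapoor and Baptiste (not paramedic-certified).
Among Kapoor and Baptiste, by date of promotion to current rank (earlier first): Kapoor (Feb 18, 2008) before Baptiste (Mar 20, 2021).
Takahashi and Farouk both have total department service 24 years, so the next rule applies.
Takahashi and Farouk both have badge number 226, so the next rule applies.
Takahashi and Farouk are each paramedic-certified, so the next rule applies.
Among Takahashi and Farouk, by date of promotion to current rank (earlier first): Takahashi (Jul 17, 2001) before Farouk (Sep 13, 2004).
Ivanova and Fontaine both have total department service 3 years, so the next rule applies.
Ivanova and Fontaine both have badge number 516, so the next rule applies.
Ivanova and Fontaine are each paramedic-certified, so the next rule applies.
Among Ivanova and Fontaine, by date of promotion to current rank (earlier first): Ivanova (Mar 16, 1993) before Fontaine (Aug 21, 2001).
Haddad and Beaumont both have total department service 10 years, so the next rule applies.
Haddad and Beaumont both have badge number 622, so the next rule applies.
Haddad and Beaumont are each paramedic-certified, so the next rule applies.
Among Haddad and Beaumont, by date of promotion to current rank (earlier first): Haddad (Feb 26, 2008) before Beaumont (Oct 25, 2010).
So Baptiste takes precedence.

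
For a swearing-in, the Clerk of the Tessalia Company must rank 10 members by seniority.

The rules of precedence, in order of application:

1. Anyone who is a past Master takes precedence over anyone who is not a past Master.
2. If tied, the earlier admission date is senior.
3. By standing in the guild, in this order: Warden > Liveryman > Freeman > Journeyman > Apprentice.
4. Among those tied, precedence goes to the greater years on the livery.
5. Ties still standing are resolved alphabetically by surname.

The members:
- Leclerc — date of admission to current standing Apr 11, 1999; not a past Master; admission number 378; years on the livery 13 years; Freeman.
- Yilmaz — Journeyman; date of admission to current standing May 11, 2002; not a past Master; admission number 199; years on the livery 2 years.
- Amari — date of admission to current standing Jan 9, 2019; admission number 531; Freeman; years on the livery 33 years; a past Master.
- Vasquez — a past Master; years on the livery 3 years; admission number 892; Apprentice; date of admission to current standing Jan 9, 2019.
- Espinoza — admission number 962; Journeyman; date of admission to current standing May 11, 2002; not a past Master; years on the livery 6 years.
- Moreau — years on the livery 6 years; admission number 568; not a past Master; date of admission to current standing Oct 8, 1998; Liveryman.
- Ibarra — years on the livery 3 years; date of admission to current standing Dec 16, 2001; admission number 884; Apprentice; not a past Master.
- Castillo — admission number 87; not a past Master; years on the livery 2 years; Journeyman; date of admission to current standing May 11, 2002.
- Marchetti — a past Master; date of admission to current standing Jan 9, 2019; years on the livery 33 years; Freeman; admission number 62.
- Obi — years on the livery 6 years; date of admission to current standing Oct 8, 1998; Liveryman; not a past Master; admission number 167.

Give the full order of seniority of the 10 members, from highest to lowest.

Amari, Marchetti, Vasquez, Moreau, Obi, Leclerc, Ibarra, Espinoza, Castillo, Yilmaz

By the first rule: Amari, Marchetti and Vasquez (each a past Master); then Moreau, Obi, Leclerc, Ibarra, Espinoza, Castillo and Yilmaz (each not a past Master).
Amari, Marchetti and Vasquez all have date of admission to current standing Jan 9, 2019, so the next rule applies.
Among Amari, Marchetti and Vasquez, by standing in the guild: Amari and Marchetti (Freeman) before Vasquez (Apprentice).
Amari and Marchetti both have years on the livery 33 years, so the next rule applies.
Among Amari and Marchetti, alphabetically by surname: Amari before Marchetti.
Among Moreau, Obi, Leclerc, Ibarra, Espinoza, Castillo and Yilmaz, by date of admission to current standing (earlier first): Moreau and Obi (Oct 8, 1998) before Leclerc (Apr 11, 1999) before Ibarra (Dec 16, 2001) before Espinoza, Castillo and Yilmaz (May 11, 2002).
Moreau and Obi are each Liveryman, so the next rule applies.
Moreau and Obi both have years on the livery 6 years, so the next rule applies.
Among Moreau and Obi, alphabetically by surname: Moreau before Obi.
Espinoza, Castillo and Yilmaz are each Journeyman, so the next rule applies.
Among Espinoza, Castillo and Yilmaz, by years on the livery (higher first): Espinoza (6 years) before Castillo and Yilmaz (2 years).
Among Castillo and Yilmaz, alphabetically by surname: Castillo before Yilmaz.
Full order: Amari, Marchetti, Vasquez, Moreau, Obi, Leclerc, Ibarra, Espinoza, Castillo, Yilmaz.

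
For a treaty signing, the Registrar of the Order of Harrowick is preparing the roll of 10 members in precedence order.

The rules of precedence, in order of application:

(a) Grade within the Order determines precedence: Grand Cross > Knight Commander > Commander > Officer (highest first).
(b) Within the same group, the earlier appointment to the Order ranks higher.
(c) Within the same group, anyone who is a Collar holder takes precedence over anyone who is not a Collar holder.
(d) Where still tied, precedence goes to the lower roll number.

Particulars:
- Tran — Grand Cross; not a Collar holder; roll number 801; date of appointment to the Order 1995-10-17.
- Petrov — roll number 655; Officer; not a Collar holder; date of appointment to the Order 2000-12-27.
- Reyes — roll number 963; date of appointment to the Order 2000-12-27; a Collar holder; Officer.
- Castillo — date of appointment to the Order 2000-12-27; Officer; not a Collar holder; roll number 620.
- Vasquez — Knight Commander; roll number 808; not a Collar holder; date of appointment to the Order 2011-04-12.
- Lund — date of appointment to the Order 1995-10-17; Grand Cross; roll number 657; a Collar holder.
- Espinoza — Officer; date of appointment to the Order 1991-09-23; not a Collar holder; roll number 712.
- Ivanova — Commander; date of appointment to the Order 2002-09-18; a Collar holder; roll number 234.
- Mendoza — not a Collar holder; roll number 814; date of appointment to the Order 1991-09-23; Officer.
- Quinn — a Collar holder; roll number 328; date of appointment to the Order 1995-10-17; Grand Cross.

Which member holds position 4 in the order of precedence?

Vasquez

By grade within the Order: Quinn, Lund and Tran (Grand Cross); then Vasquez (Knight Commander); then Ivanova (Commander); then Espinoza, Mendoza, Reyes, Castillo and Petrov (Officer).
Quinn, Lund and Tran all have date of appointment to the Order 1995-10-17, so the next rule applies.
Among Quinn, Lund and Tran, a Collar holder before not a Collar holder: Quinn and Lund (a Collar holder) before Tran (not a Collar holder).
Among Quinn and Lund, by roll number (lower first): Quinn (328) before Lund (657).
Among Espinoza, Mendoza, Reyes, Castillo and Petrov, by date of appointment to the Order (earlier first): Espinoza and Mendoza (1991-09-23) before Reyes, Castillo and Petrov (2000-12-27).
Espinoza and Mendoza are each not a Collar holder, so the next rule applies.
Among Espinoza and Mendoza, by roll number (lower first): Espinoza (712) before Mendoza (814).
Among Reyes, Castillo and Petrov, a Collar holder before not a Collar holder: Reyes (a Collar holder) before Castillo and Petrov (not a Collar holder).
Among Castillo and Petrov, by roll number (lower first): Castillo (620) before Petrov (655).
Order: Quinn, Lund, Tran, Vasquez, Ivanova, Espinoza, Mendoza, Reyes, Castillo, Petrov.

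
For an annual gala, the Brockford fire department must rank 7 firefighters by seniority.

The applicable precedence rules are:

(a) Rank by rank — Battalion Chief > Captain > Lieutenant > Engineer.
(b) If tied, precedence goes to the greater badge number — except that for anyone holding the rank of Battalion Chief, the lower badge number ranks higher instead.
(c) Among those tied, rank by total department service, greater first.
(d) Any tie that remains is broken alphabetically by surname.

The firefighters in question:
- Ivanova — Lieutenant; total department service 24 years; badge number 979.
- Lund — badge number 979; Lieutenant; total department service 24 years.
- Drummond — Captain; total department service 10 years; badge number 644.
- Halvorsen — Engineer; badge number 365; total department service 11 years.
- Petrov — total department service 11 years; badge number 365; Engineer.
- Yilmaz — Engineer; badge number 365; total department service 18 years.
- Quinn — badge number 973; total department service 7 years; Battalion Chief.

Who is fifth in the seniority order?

By rank: Quinn (Battalion Chief); then Drummond (Captain); then Ivanova and Lund (Lieutenant); then Yilmaz, Halvorsen and Petrov (Engineer).
Ivanova and Lund both have badge number 979, so the next rule applies.
Ivanova and Lund both have total department service 24 years, so the next rule applies.
Among Ivanova and Lund, alphabetically by surname: Ivanova before Lund.
Yilmaz, Halvorsen and Petrov all have badge number 365, so the next rule applies.
Among Yilmaz, Halvorsen and Petrov, by total department service (higher first): Yilmaz (18 years) before Halvorsen and Petrov (11 years).
Among Halvorsen and Petrov, alphabetically by surname: Halvorsen before Petrov.
Order: Quinn, Drummond, Ivanova, Lund, Yilmaz, Halvorsen, Petrov.

Yilmaz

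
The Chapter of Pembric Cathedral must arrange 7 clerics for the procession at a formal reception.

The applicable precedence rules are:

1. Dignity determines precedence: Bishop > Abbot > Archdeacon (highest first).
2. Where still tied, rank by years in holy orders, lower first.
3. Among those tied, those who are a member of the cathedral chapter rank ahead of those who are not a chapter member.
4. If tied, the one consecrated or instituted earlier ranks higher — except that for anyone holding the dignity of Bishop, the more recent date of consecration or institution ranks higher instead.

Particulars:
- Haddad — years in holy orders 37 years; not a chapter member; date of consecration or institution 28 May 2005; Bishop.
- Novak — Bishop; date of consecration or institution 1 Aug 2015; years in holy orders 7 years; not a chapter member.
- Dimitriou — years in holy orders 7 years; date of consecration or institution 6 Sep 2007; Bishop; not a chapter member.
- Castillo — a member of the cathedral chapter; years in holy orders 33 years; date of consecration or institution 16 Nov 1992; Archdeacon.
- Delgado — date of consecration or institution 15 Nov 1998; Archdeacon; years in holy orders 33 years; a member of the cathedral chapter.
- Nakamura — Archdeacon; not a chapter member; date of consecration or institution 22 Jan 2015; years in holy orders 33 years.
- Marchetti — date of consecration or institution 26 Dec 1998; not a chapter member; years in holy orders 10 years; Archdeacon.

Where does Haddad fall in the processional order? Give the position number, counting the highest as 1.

By dignity: Novak, Dimitriou and Haddad (Bishop); then Marchetti, Castillo, Delgado and Nakamura (Archdeacon).
Among Novak, Dimitriou and Haddad, by years in holy orders (lower first): Novak and Dimitriou (7 years) before Haddad (37 years).
Novak and Dimitriou are each not a chapter member, so the next rule applies.
Among Novak and Dimitriou, by date of consecration or institution (later first) (reversed rule for this group): Novak (1 Aug 2015) before Dimitriou (6 Sep 2007).
Among Marchetti, Castillo, Delgado and Nakamura, by years in holy orders (lower first): Marchetti (10 years) before Castillo, Delgado and Nakamura (33 years).
Among Castillo, Delgado and Nakamura, a member of the cathedral chapter before not a chapter member: Castillo and Delgado (a member of the cathedral chapter) before Nakamura (not a chapter member).
Among Castillo and Delgado, by date of consecration or institution (earlier first): Castillo (16 Nov 1992) before Delgado (15 Nov 1998).
Order: Novak, Dimitriou, Haddad, Marchetti, Castillo, Delgado, Nakamura. So position 3.

3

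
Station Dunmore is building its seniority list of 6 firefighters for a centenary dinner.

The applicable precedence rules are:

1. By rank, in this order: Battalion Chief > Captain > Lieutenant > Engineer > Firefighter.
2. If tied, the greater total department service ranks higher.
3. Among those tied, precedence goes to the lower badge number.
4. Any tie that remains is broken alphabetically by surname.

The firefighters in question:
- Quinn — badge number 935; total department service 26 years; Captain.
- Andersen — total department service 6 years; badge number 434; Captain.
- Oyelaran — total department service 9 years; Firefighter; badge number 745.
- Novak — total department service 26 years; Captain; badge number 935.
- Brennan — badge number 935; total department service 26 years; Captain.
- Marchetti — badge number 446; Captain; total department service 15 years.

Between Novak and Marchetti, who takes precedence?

By rank: Brennan, Novak, Quinn, Marchetti and Andersen (Captain); then Oyelaran (Firefighter).
Among Brennan, Novak, Quinn, Marchetti and Andersen, by total department service (higher first): Brennan, Novak and Quinn (26 years) before Marchetti (15 years) before Andersen (6 years).
Brennan, Novak and Quinn all have badge number 935, so the next rule applies.
Among Brennan, Novak and Quinn, alphabetically by surname: Brennan before Novak before Quinn.
So Novak takes precedence.

Novak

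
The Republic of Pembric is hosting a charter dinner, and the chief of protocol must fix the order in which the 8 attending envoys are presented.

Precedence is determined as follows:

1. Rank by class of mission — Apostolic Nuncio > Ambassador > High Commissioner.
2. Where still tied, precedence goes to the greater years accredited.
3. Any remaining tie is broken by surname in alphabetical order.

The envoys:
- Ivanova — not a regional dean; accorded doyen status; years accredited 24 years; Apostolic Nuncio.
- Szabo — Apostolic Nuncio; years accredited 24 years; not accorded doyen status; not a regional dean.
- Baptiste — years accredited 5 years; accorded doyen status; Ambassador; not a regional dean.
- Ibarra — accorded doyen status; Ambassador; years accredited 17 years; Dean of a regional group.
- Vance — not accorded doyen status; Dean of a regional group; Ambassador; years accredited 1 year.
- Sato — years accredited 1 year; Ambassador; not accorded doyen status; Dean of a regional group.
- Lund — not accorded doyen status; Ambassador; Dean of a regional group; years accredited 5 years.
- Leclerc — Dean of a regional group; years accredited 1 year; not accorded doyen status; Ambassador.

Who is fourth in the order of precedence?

By class of mission: Ivanova and Szabo (Apostolic Nuncio); then Ibarra, Baptiste, Lund, Leclerc, Sato and Vance (Ambassador).
Ivanova and Szabo both have years accredited 24 years, so the next rule applies.
Among Ivanova and Szabo, alphabetically by surname: Ivanova before Szabo.
Among Ibarra, Baptiste, Lund, Leclerc, Sato and Vance, by years accredited (higher first): Ibarra (17 years) before Baptiste and Lund (5 years) before Leclerc, Sato and Vance (1 year).
Among Baptiste and Lund, alphabetically by surname: Baptiste before Lund.
Among Leclerc, Sato and Vance, alphabetically by surname: Leclerc before Sato before Vance.
Order: Ivanova, Szabo, Ibarra, Baptiste, Lund, Leclerc, Sato, Vance.

Baptiste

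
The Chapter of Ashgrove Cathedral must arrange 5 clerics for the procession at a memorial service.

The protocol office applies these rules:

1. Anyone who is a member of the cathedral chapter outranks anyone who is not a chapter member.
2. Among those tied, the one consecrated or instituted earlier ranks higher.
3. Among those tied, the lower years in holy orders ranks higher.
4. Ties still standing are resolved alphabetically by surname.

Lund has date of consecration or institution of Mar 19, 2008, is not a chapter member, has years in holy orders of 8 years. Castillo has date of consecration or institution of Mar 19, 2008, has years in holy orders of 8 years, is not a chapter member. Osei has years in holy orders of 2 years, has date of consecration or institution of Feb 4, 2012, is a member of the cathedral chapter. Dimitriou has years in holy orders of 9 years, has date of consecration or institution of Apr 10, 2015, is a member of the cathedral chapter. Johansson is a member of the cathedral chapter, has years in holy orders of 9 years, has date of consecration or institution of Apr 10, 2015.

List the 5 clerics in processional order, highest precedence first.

Osei, Dimitriou, Johansson, Castillo, Lund

By the first rule: Osei, Dimitriou and Johansson (each a member of the cathedral chapter); then Castillo and Lund (both not a chapter member).
Among Osei, Dimitriou and Johansson, by date of consecration or institution (earlier first): Osei (Feb 4, 2012) before Dimitriou and Johansson (Apr 10, 2015).
Dimitriou and Johansson both have years in holy orders 9 years, so the next rule applies.
Among Dimitriou and Johansson, alphabetically by surname: Dimitriou before Johansson.
Castillo and Lund both have date of consecration or institution Mar 19, 2008, so the next rule applies.
Castillo and Lund both have years in holy orders 8 years, so the next rule applies.
Among Castillo and Lund, alphabetically by surname: Castillo before Lund.
Full order: Osei, Dimitriou, Johansson, Castillo, Lund.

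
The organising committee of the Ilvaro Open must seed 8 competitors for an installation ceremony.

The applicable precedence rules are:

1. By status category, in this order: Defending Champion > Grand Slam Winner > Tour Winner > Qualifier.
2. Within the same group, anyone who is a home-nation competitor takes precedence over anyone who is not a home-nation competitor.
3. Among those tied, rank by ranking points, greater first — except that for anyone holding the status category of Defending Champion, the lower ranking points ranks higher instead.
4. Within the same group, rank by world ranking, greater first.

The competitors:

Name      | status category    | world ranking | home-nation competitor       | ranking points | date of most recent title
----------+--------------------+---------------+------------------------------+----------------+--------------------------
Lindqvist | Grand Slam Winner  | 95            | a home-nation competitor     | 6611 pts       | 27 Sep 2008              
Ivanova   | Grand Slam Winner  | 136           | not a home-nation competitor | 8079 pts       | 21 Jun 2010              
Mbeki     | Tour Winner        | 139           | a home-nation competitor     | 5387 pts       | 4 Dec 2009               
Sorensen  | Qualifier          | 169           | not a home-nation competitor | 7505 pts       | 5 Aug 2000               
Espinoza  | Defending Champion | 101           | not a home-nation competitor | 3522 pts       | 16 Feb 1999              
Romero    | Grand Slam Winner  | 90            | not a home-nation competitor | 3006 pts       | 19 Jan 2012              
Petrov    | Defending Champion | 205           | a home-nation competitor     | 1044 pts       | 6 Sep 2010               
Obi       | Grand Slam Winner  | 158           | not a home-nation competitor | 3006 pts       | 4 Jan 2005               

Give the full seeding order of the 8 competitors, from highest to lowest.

By status category: Petrov and Espinoza (Defending Champion); then Lindqvist, Ivanova, Obi and Romero (Grand Slam Winner); then Mbeki (Tour Winner); then Sorensen (Qualifier).
Among Petrov and Espinoza, a home-nation competitor before not a home-nation competitor: Petrov (a home-nation competitor) before Espinoza (not a home-nation competitor).
Among Lindqvist, Ivanova, Obi and Romero, a home-nation competitor before not a home-nation competitor: Lindqvist (a home-nation competitor) before Ivanova, Obi and Romero (not a home-nation competitor).
Among Ivanova, Obi and Romero, by ranking points (higher first): Ivanova (8079 pts) before Obi and Romero (3006 pts).
Among Obi and Romero, by world ranking (higher first): Obi (158) before Romero (90).
Full order: Petrov, Espinoza, Lindqvist, Ivanova, Obi, Romero, Mbeki, Sorensen.

Petrov, Espinoza, Lindqvist, Ivanova, Obi, Romero, Mbeki, Sorensen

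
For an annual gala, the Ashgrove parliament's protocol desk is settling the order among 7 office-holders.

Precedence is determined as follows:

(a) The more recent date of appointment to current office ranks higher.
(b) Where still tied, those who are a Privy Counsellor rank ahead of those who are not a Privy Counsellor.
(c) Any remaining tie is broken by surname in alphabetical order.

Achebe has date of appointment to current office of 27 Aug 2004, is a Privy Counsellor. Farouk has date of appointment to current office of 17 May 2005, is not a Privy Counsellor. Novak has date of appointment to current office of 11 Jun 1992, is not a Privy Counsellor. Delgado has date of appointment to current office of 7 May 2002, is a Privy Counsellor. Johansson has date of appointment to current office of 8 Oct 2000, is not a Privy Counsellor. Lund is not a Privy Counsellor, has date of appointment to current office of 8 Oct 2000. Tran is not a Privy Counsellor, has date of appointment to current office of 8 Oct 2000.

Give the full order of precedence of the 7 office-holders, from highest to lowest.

Farouk, Achebe, Delgado, Johansson, Lund, Tran, Novak

By date of appointment to current office (later first): Farouk (17 May 2005); then Achebe (27 Aug 2004); then Delgado (7 May 2002); then Johansson, Lund and Tran (each 8 Oct 2000); then Novak (11 Jun 1992).
Johansson, Lund and Tran are each not a Privy Counsellor, so the next rule applies.
Among Johansson, Lund and Tran, alphabetically by surname: Johansson before Lund before Tran.
Full order: Farouk, Achebe, Delgado, Johansson, Lund, Tran, Novak.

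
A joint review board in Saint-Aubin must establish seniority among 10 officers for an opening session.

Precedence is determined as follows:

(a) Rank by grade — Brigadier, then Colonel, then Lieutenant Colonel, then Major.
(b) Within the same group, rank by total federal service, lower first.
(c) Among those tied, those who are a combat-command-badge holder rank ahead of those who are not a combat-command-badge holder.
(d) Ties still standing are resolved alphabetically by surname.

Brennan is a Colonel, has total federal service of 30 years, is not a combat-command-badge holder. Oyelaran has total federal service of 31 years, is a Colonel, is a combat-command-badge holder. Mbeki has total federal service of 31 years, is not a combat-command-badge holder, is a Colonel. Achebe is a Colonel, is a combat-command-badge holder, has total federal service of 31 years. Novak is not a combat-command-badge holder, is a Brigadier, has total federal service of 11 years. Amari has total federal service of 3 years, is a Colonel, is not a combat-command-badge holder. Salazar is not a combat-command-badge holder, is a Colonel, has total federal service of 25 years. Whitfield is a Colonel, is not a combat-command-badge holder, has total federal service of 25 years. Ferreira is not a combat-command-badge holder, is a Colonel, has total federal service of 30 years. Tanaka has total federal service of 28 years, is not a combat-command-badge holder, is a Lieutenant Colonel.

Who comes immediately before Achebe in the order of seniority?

By grade: Novak (Brigadier); then Amari, Salazar, Whitfield, Brennan, Ferreira, Achebe, Oyelaran and Mbeki (Colonel); then Tanaka (Lieutenant Colonel).
Among Amari, Salazar, Whitfield, Brennan, Ferreira, Achebe, Oyelaran and Mbeki, by total federal service (lower first): Amari (3 years) before Salazar and Whitfield (25 years) before Brennan and Ferreira (30 years) before Achebe, Oyelaran and Mbeki (31 years).
Salazar and Whitfield are each not a combat-command-badge holder, so the next rule applies.
Among Salazar and Whitfield, alphabetically by surname: Salazar before Whitfield.
Brennan and Ferreira are each not a combat-command-badge holder, so the next rule applies.
Among Brennan and Ferreira, alphabetically by surname: Brennan before Ferreira.
Among Achebe, Oyelaran and Mbeki, a combat-command-badge holder before not a combat-command-badge holder: Achebe and Oyelaran (a combat-command-badge holder) before Mbeki (not a combat-command-badge holder).
Among Achebe and Oyelaran, alphabetically by surname: Achebe before Oyelaran.
Order: Novak, Amari, Salazar, Whitfield, Brennan, Ferreira, Achebe, Oyelaran, Mbeki, Tanaka.

Ferreira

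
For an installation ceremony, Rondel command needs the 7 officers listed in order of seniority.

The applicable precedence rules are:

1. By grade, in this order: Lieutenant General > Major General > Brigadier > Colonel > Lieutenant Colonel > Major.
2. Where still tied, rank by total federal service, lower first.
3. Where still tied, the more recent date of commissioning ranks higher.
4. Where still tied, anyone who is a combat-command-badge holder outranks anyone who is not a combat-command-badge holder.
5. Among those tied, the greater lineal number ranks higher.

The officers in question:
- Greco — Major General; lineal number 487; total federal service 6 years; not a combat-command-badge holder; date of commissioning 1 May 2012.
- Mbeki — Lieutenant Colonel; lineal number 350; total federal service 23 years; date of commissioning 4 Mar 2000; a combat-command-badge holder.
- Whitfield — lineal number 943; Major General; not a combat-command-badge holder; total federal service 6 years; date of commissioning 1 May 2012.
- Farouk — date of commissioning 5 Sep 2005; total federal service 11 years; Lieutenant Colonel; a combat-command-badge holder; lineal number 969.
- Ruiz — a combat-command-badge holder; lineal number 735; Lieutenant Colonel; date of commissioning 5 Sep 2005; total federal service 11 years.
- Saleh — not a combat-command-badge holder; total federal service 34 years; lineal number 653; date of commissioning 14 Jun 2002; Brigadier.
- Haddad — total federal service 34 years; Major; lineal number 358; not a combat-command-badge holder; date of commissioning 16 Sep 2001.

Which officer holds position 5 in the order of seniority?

Ruiz

By grade: Whitfield and Greco (Major General); then Saleh (Brigadier); then Farouk, Ruiz and Mbeki (Lieutenant Colonel); then Haddad (Major).
Whitfield and Greco both have total federal service 6 years, so the next rule applies.
Whitfield and Greco both have date of commissioning 1 May 2012, so the next rule applies.
Whitfield and Greco are each not a combat-command-badge holder, so the next rule applies.
Among Whitfield and Greco, by lineal number (higher first): Whitfield (943) before Greco (487).
Among Farouk, Ruiz and Mbeki, by total federal service (lower first): Farouk and Ruiz (11 years) before Mbeki (23 years).
Farouk and Ruiz both have date of commissioning 5 Sep 2005, so the next rule applies.
Farouk and Ruiz are each a combat-command-badge holder, so the next rule applies.
Among Farouk and Ruiz, by lineal number (higher first): Farouk (969) before Ruiz (735).
Order: Whitfield, Greco, Saleh, Farouk, Ruiz, Mbeki, Haddad.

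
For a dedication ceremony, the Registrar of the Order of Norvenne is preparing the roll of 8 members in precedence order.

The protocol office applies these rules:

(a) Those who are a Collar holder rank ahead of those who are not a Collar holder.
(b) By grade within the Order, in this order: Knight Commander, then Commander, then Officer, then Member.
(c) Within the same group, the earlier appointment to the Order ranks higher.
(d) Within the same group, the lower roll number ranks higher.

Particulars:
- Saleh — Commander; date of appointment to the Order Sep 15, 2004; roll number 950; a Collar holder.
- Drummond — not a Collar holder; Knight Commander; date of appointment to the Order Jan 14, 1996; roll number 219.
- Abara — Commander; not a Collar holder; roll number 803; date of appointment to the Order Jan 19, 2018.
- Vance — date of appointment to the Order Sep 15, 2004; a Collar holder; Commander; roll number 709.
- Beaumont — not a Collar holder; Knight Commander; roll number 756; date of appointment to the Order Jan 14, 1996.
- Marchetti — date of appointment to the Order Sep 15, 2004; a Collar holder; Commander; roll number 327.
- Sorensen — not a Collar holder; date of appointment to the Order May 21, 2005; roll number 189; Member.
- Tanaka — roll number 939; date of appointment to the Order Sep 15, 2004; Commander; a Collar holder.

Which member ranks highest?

By the first rule: Marchetti, Vance, Tanaka and Saleh (each a Collar holder); then Drummond, Beaumont, Abara and Sorensen (each not a Collar holder).
Marchetti, Vance, Tanaka and Saleh are each Commander, so the next rule applies.
Marchetti, Vance, Tanaka and Saleh all have date of appointment to the Order Sep 15, 2004, so the next rule applies.
Among Marchetti, Vance, Tanaka and Saleh, by roll number (lower first): Marchetti (327) before Vance (709) before Tanaka (939) before Saleh (950).
Among Drummond, Beaumont, Abara and Sorensen, by grade within the Order: Drummond and Beaumont (Knight Commander) before Abara (Commander) before Sorensen (Member).
Drummond and Beaumont both have date of appointment to the Order Jan 14, 1996, so the next rule applies.
Among Drummond and Beaumont, by roll number (lower first): Drummond (219) before Beaumont (756).
Order: Marchetti, Vance, Tanaka, Saleh, Drummond, Beaumont, Abara, Sorensen.

Marchetti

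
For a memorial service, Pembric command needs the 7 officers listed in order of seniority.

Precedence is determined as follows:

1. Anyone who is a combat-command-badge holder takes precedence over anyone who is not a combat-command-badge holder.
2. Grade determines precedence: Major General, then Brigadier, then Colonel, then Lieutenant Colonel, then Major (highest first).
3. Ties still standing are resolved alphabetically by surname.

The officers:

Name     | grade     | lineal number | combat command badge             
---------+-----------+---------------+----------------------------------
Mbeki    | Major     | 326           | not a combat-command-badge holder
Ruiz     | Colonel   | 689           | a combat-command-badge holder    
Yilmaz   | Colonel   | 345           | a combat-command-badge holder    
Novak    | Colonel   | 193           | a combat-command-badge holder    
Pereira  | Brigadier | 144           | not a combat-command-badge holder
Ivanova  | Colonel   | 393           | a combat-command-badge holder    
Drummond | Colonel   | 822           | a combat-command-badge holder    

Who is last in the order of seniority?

By the first rule: Drummond, Ivanova, Novak, Ruiz and Yilmaz (each a combat-command-badge holder); then Pereira and Mbeki (both not a combat-command-badge holder).
Drummond, Ivanova, Novak, Ruiz and Yilmaz are each Colonel, so the next rule applies.
Among Drummond, Ivanova, Novak, Ruiz and Yilmaz, alphabetically by surname: Drummond before Ivanova before Novak before Ruiz before Yilmaz.
Among Pereira and Mbeki, by grade: Pereira (Brigadier) before Mbeki (Major).
Order: Drummond, Ivanova, Novak, Ruiz, Yilmaz, Pereira, Mbeki.

Mbeki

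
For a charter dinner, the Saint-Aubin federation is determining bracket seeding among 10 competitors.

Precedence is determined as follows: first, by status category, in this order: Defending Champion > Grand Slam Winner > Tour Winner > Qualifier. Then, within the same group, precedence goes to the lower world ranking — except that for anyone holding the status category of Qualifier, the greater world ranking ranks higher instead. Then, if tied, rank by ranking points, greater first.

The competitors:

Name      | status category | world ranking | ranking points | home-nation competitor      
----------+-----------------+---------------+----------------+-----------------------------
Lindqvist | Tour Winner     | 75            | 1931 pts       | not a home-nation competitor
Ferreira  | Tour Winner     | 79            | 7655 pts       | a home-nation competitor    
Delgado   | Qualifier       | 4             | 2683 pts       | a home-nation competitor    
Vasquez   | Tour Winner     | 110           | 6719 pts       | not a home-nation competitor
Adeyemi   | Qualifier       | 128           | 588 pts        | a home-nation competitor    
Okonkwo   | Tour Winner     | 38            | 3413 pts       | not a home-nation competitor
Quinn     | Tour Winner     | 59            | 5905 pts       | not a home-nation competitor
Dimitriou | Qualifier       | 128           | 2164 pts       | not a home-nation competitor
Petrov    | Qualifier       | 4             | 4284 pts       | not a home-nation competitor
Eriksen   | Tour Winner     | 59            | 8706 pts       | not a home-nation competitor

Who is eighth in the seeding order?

By status category: Okonkwo, Eriksen, Quinn, Lindqvist, Ferreira and Vasquez (Tour Winner); then Dimitriou, Adeyemi, Petrov and Delgado (Qualifier).
Among Okonkwo, Eriksen, Quinn, Lindqvist, Ferreira and Vasquez, by world ranking (lower first): Okonkwo (38) before Eriksen and Quinn (59) before Lindqvist (75) before Ferreira (79) before Vasquez (110).
Among Eriksen and Quinn, by ranking points (higher first): Eriksen (8706 pts) before Quinn (5905 pts).
Among Dimitriou, Adeyemi, Petrov and Delgado, by world ranking (higher first) (reversed rule for this group): Dimitriou and Adeyemi (128) before Petrov and Delgado (4).
Among Dimitriou and Adeyemi, by ranking points (higher first): Dimitriou (2164 pts) before Adeyemi (588 pts).
Among Petrov and Delgado, by ranking points (higher first): Petrov (4284 pts) before Delgado (2683 pts).
Order: Okonkwo, Eriksen, Quinn, Lindqvist, Ferreira, Vasquez, Dimitriou, Adeyemi, Petrov, Delgado.

Adeyemi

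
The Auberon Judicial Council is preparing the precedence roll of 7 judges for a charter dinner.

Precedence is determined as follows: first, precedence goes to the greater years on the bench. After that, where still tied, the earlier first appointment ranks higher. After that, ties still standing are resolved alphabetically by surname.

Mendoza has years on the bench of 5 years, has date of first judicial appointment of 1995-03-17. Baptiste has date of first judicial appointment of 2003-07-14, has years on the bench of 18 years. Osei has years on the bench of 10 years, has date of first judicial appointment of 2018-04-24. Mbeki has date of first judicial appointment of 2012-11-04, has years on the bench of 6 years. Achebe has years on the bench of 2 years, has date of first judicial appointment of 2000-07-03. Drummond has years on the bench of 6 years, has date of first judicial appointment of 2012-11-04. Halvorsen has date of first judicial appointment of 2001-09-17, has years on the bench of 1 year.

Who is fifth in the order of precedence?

By years on the bench (higher first): Baptiste (18 years); then Osei (10 years); then Drummond and Mbeki (both 6 years); then Mendoza (5 years); then Achebe (2 years); then Halvorsen (1 year).
Drummond and Mbeki both have date of first judicial appointment 2012-11-04, so the next rule applies.
Among Drummond and Mbeki, alphabetically by surname: Drummond before Mbeki.
Order: Baptiste, Osei, Drummond, Mbeki, Mendoza, Achebe, Halvorsen.

Mendoza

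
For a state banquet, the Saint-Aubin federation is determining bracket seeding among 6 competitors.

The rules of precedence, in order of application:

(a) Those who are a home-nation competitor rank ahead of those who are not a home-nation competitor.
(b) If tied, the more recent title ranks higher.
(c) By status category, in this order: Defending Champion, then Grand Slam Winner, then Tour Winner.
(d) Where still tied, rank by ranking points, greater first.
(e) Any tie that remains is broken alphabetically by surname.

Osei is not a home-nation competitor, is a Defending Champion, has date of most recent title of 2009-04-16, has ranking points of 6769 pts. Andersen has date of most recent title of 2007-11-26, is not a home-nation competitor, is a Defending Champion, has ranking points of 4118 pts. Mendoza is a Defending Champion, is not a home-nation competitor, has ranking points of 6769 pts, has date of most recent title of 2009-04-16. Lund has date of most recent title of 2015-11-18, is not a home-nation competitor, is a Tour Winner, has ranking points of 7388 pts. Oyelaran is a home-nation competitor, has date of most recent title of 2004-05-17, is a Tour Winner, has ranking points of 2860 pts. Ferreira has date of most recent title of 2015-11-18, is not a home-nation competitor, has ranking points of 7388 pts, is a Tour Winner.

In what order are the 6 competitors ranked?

By the first rule: Oyelaran (a home-nation competitor); then Ferreira, Lund, Mendoza, Osei and Andersen (each not a home-nation competitor).
Among Ferreira, Lund, Mendoza, Osei and Andersen, by date of most recent title (later first): Ferreira and Lund (2015-11-18) before Mendoza and Osei (2009-04-16) before Andersen (2007-11-26).
Ferreira and Lund are each Tour Winner, so the next rule applies.
Ferreira and Lund both have ranking points 7388 pts, so the next rule applies.
Among Ferreira and Lund, alphabetically by surname: Ferreira before Lund.
Mendoza and Osei are each Defending Champion, so the next rule applies.
Mendoza and Osei both have ranking points 6769 pts, so the next rule applies.
Among Mendoza and Osei, alphabetically by surname: Mendoza before Osei.
Full order: Oyelaran, Ferreira, Lund, Mendoza, Osei, Andersen.

Oyelaran, Ferreira, Lund, Mendoza, Osei, Andersen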